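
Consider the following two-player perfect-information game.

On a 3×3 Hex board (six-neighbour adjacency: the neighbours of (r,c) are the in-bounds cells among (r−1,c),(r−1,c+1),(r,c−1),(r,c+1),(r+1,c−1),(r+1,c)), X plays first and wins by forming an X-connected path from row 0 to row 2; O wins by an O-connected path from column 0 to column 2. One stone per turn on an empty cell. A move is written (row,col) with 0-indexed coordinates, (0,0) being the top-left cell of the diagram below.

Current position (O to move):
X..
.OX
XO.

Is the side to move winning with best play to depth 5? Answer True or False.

O winning at [X../.OX/XO.]: True

p1 O@[X../.OX/XO.]: (0,1)[XO./.OX/XO.]-1 (0,2)[X.O/.OX/XO.]-1 (1,0)[X../OOX/XO.]+1* (2,2)[X../.OX/XOO]-1
p2 X@[X../OOX/XO.]: (0,1)[XX./OOX/XO.]-1* (0,2)[X.X/OOX/XO.]-1 (2,2)[X../OOX/XOX]-1
p3 O@[XX./OOX/XO.]: (0,2)[XXO/OOX/XO.]+1* (2,2)[XX./OOX/XOO]+1
p4 X@[XXO/OOX/XO.] terminal -1; root [X../.OX/XO.] d5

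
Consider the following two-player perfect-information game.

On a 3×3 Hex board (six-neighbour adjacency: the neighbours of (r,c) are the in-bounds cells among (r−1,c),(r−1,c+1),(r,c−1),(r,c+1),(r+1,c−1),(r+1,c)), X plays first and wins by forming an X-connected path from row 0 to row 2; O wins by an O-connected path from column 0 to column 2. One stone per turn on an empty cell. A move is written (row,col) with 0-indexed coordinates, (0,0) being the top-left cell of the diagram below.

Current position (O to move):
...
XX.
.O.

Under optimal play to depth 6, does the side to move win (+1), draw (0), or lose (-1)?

value(.../XX./.O., O) = +1

[.../XX./.O.] O move#1: (0,0):-1/O../XX./.O., (0,1):-1/.O./XX./.O., (0,2):-1/..O/XX./.O., (1,2):-1/.../XXO/.O., (2,0):+1/.../XX./OO.*, (2,2):-1/.../XX./.OO
[.../XX./OO.] X move#2: (0,0):-1/X../XX./OO.*, (0,1):-1/.X./XX./OO., (0,2):-1/..X/XX./OO., (1,2):-1/.../XXX/OO., (2,2):-1/.../XX./OOX
[X../XX./OO.] O move#3: (0,1):+1/XO./XX./OO.*, (0,2):+1/X.O/XX./OO., (1,2):+1/X../XXO/OO., (2,2):+1/X../XX./OOO
[XO./XX./OO.] X move#4: (0,2):-1/XOX/XX./OO.*, (1,2):-1/XO./XXX/OO., (2,2):-1/XO./XX./OOX
[XOX/XX./OO.] O move#5: (1,2):+1/XOX/XXO/OO.*, (2,2):+1/XOX/XX./OOO
[XOX/XXO/OO.] end (terminal -1, X#6); searched .../XX./.O. to 6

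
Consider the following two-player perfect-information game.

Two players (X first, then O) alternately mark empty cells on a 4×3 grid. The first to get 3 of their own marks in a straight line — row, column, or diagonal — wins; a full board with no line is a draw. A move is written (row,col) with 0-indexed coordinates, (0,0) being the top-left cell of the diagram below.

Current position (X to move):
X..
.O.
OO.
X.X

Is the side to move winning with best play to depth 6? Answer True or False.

ply 1, X at X../.O./OO./X.X | (0,1)=-1→XX./.O./OO./X.X; (0,2)=-1→X.X/.O./OO./X.X; (1,0)=-1→X../XO./OO./X.X; (1,2)=-1→X../.OX/OO./X.X; (2,2)=-1→X../.O./OOX/X.X; (3,1)=+1→X../.O./OO./XXX*
ply 2: X../.O./OO./XXX is terminal -1 (O); from X../.O./OO./X.X depth 6

X winning at [X../.O./OO./X.X]: True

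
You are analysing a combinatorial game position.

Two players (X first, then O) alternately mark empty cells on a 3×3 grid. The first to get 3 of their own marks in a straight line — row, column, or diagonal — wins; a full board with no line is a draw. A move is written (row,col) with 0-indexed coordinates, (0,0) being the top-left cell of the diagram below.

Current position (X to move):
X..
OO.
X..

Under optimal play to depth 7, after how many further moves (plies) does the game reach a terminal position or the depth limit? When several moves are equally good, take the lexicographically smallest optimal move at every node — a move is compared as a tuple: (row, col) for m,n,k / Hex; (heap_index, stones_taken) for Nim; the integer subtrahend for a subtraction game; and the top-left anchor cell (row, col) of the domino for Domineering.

ply 1, X at X../OO./X.. | (0,1)=-1→XX./OO./X..; (0,2)=-1→X.X/OO./X..; (1,2)=+0→X../OOX/X..*; (2,1)=-1→X../OO./XX.; (2,2)=-1→X../OO./X.X
ply 2, O at X../OOX/X.. | (0,1)=+0→XO./OOX/X..*; (0,2)=+0→X.O/OOX/X..; (2,1)=+0→X../OOX/XO.; (2,2)=+0→X../OOX/X.O
ply 3, X at XO./OOX/X.. | (0,2)=-1→XOX/OOX/X..; (2,1)=+0→XO./OOX/XX.*; (2,2)=-1→XO./OOX/X.X
ply 4, O at XO./OOX/XX. | (0,2)=-1→XOO/OOX/XX.; (2,2)=+0→XO./OOX/XXO*
ply 5, X at XO./OOX/XXO | (0,2)=+0→XOX/OOX/XXO*
ply 6: XOX/OOX/XXO is terminal +0 (O); from X../OO./X.. depth 7

PV length from [X../OO./X..]: 5 plies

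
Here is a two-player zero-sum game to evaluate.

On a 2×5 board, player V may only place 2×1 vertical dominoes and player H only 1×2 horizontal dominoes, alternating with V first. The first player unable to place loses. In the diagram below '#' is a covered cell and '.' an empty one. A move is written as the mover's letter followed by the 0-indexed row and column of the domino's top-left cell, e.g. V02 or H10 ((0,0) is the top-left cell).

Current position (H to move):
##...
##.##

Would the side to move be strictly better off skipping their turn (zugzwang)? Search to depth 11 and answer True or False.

zugzwang(##.../##.##, H) = False

[##.../##.##] H move#1: H02:+1/####./##.##*, H03:-1/##.##/##.##
[####./##.##] end (terminal -1, V#2); searched ##.../##.## to 11
pass branch (V moves first from the same position):
  | [##.../##.##] V move#1: V02:-1/###../#####*
  | [###../#####] H move#2: H03:+1/#####/#####*
  | [#####/#####] end (terminal -1, V#3); searched ##.../##.## to 11
H moving scores +1; H passing scores +1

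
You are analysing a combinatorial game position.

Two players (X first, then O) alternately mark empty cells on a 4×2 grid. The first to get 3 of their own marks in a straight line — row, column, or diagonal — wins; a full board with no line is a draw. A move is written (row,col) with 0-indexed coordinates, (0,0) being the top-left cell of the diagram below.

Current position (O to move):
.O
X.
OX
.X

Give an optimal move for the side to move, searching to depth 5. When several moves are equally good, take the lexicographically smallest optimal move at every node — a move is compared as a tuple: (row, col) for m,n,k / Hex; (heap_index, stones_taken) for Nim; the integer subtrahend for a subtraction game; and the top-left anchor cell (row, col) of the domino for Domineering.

p1 O@[.O/X./OX/.X]: (0,0)[OO/X./OX/.X]-1 (1,1)[.O/XO/OX/.X]+0* (3,0)[.O/X./OX/OX]-1
p2 X@[.O/XO/OX/.X]: (0,0)[XO/XO/OX/.X]+0* (3,0)[.O/XO/OX/XX]+0
p3 O@[XO/XO/OX/.X]: (3,0)[XO/XO/OX/OX]+0*
p4 X@[XO/XO/OX/OX] terminal +0; root [.O/X./OX/.X] d5

O's best at [.O/X./OX/.X]: (1,1)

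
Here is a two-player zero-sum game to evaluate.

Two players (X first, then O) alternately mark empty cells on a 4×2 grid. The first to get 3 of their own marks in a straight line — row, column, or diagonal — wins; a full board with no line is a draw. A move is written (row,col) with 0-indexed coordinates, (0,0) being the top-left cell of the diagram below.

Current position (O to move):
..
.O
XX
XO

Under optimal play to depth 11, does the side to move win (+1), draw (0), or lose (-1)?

[../.O/XX/XO] O move#1: (0,0):-1/O./.O/XX/XO, (0,1):-1/.O/.O/XX/XO, (1,0):+0/../OO/XX/XO*
[../OO/XX/XO] X move#2: (0,0):+0/X./OO/XX/XO*, (0,1):+0/.X/OO/XX/XO
[X./OO/XX/XO] O move#3: (0,1):+0/XO/OO/XX/XO*
[XO/OO/XX/XO] end (terminal +0, X#4); searched ../.O/XX/XO to 11

value(../.O/XX/XO, O) = 0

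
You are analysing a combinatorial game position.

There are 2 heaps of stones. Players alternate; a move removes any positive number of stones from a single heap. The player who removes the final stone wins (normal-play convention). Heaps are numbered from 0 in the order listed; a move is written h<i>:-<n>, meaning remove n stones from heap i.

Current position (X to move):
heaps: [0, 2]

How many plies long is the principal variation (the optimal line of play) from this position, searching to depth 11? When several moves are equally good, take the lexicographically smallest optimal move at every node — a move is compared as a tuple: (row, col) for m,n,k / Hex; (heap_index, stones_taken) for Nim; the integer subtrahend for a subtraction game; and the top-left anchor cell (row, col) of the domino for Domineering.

[(0,2)] X move#1: h1:-1:-1/(0,1), h1:-2:+1/(0,0)*
[(0,0)] end (terminal -1, O#2); searched (0,2) to 11

PV length from [(0,2)]: 1 ply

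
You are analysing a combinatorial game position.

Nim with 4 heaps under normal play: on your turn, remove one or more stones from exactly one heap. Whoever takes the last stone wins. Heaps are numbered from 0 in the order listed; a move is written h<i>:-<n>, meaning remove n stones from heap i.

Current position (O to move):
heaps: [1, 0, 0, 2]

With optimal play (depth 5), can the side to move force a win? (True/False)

ply 1, O at (1,0,0,2) | h0:-1=-1→(0,0,0,2); h3:-1=+1→(1,0,0,1)*; h3:-2=-1→(1,0,0,0)
ply 2, X at (1,0,0,1) | h0:-1=-1→(0,0,0,1)*; h3:-1=-1→(1,0,0,0)
ply 3, O at (0,0,0,1) | h3:-1=+1→(0,0,0,0)*
ply 4: (0,0,0,0) is terminal -1 (X); from (1,0,0,2) depth 5

O winning at [(1,0,0,2)]: True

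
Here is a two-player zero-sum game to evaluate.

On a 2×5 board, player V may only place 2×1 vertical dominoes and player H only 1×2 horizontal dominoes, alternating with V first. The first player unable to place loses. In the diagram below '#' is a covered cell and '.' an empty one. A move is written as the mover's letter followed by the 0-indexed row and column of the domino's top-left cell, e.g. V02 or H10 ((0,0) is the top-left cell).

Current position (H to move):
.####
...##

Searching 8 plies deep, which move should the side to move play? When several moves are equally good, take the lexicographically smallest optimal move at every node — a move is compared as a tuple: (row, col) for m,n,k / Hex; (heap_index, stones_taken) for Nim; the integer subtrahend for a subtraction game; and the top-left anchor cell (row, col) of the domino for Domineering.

H's best at [.####/...##]: H10

[.####/...##] H move#1: H10:+1/.####/##.##*, H11:-1/.####/.####
[.####/##.##] end (terminal -1, V#2); searched .####/...## to 8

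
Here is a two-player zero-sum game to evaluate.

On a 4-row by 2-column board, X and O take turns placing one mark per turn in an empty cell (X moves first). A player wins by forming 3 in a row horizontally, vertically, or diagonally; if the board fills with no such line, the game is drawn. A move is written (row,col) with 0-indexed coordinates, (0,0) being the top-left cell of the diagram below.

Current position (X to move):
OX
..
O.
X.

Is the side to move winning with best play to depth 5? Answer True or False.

X winning at [OX/../O./X.]: False

[OX/../O./X.] X move#1: (1,0):+0/OX/X./O./X.*, (1,1):-1/OX/.X/O./X., (2,1):-1/OX/../OX/X., (3,1):-1/OX/../O./XX
[OX/X./O./X.] O move#2: (1,1):+0/OX/XO/O./X.*, (2,1):+0/OX/X./OO/X., (3,1):+0/OX/X./O./XO
[OX/XO/O./X.] X move#3: (2,1):+0/OX/XO/OX/X.*, (3,1):+0/OX/XO/O./XX
[OX/XO/OX/X.] O move#4: (3,1):+0/OX/XO/OX/XO*
[OX/XO/OX/XO] end (terminal +0, X#5); searched OX/../O./X. to 5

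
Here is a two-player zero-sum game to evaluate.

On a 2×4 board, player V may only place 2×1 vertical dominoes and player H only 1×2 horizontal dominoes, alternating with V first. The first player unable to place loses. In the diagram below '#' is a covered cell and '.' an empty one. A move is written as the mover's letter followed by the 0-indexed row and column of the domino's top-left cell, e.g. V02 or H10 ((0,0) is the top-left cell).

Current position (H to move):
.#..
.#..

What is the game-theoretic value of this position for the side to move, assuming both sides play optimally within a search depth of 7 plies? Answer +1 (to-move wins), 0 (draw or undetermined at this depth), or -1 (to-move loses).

ply 1, H at .#../.#.. | H02=+1→.###/.#..*; H12=+1→.#../.###
ply 2, V at .###/.#.. | V00=-1→####/##..*
ply 3, H at ####/##.. | H12=+1→####/####*
ply 4: ####/#### is terminal -1 (V); from .#../.#.. depth 7

value(.#../.#.., H) = +1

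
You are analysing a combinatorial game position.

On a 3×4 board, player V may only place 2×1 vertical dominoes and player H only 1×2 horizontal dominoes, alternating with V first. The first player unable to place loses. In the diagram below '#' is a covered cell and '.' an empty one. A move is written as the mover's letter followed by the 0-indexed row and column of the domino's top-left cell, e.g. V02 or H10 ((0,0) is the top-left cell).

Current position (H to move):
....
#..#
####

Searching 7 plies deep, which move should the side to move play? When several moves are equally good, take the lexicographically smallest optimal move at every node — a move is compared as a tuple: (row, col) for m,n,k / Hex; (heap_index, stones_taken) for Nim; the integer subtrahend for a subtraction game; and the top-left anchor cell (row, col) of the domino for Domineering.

H's best at [..../#..#/####]: H01

p1 H@[..../#..#/####]: H00[##../#..#/####]-1 H01[.##./#..#/####]+1* H02[..##/#..#/####]-1 H11[..../####/####]+1
p2 V@[.##./#..#/####] terminal -1; root [..../#..#/####] d7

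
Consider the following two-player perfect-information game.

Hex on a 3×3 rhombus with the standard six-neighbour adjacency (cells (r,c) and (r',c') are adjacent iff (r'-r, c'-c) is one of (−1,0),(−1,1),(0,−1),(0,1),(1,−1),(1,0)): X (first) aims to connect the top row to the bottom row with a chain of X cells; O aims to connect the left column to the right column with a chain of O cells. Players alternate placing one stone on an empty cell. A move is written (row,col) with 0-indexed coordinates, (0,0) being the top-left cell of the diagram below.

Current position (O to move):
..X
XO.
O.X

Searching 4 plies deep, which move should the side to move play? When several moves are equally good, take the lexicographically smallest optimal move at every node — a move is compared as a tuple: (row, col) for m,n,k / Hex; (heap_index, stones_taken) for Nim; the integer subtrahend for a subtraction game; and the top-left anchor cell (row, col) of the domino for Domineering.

O's best at [..X/XO./O.X]: (1,2)

[..X/XO./O.X] O move#1: (0,0):-1/O.X/XO./O.X, (0,1):-1/.OX/XO./O.X, (1,2):+1/..X/XOO/O.X*, (2,1):-1/..X/XO./OOX
[..X/XOO/O.X] end (terminal -1, X#2); searched ..X/XO./O.X to 4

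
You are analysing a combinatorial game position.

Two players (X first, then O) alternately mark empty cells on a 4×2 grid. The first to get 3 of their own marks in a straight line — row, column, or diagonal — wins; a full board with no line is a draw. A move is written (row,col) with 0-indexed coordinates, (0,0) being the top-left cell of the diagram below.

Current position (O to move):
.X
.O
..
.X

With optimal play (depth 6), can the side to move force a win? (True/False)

O winning at [.X/.O/../.X]: False

ply 1, O at .X/.O/../.X | (0,0)=+0→OX/.O/../.X*; (1,0)=+0→.X/OO/../.X; (2,0)=+0→.X/.O/O./.X; (2,1)=+0→.X/.O/.O/.X; (3,0)=+0→.X/.O/../OX
ply 2, X at OX/.O/../.X | (1,0)=+0→OX/XO/../.X*; (2,0)=+0→OX/.O/X./.X; (2,1)=+0→OX/.O/.X/.X; (3,0)=+0→OX/.O/../XX
ply 3, O at OX/XO/../.X | (2,0)=+0→OX/XO/O./.X*; (2,1)=+0→OX/XO/.O/.X; (3,0)=+0→OX/XO/../OX
ply 4, X at OX/XO/O./.X | (2,1)=+0→OX/XO/OX/.X*; (3,0)=+0→OX/XO/O./XX
ply 5, O at OX/XO/OX/.X | (3,0)=+0→OX/XO/OX/OX*
ply 6: OX/XO/OX/OX is terminal +0 (X); from .X/.O/../.X depth 6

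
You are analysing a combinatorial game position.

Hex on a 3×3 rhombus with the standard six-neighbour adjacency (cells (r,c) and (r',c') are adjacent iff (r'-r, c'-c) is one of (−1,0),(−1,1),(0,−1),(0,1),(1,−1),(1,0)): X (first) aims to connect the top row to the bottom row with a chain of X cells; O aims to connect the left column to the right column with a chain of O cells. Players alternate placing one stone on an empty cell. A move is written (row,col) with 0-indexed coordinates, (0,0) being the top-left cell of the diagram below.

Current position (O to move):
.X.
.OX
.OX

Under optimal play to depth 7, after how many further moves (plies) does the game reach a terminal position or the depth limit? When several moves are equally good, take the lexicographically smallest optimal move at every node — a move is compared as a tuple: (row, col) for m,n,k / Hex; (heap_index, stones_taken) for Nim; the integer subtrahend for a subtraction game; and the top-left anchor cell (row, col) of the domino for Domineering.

PV length from [.X./.OX/.OX]: 3 plies

ply 1, O at .X./.OX/.OX | (0,0)=-1→OX./.OX/.OX; (0,2)=+1→.XO/.OX/.OX*; (1,0)=-1→.X./OOX/.OX; (2,0)=-1→.X./.OX/OOX
ply 2, X at .XO/.OX/.OX | (0,0)=-1→XXO/.OX/.OX*; (1,0)=-1→.XO/XOX/.OX; (2,0)=-1→.XO/.OX/XOX
ply 3, O at XXO/.OX/.OX | (1,0)=+1→XXO/OOX/.OX*; (2,0)=+1→XXO/.OX/OOX
ply 4: XXO/OOX/.OX is terminal -1 (X); from .X./.OX/.OX depth 7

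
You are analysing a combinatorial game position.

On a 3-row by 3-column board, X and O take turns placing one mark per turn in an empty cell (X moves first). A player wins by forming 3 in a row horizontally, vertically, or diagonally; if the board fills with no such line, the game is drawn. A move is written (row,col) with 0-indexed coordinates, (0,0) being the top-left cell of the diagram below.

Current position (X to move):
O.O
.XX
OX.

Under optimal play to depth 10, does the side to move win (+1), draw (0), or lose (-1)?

p1 X@[O.O/.XX/OX.]: (0,1)[OXO/.XX/OX.]+1* (1,0)[O.O/XXX/OX.]+1 (2,2)[O.O/.XX/OXX]-1
p2 O@[OXO/.XX/OX.] terminal -1; root [O.O/.XX/OX.] d10

value(O.O/.XX/OX., X) = +1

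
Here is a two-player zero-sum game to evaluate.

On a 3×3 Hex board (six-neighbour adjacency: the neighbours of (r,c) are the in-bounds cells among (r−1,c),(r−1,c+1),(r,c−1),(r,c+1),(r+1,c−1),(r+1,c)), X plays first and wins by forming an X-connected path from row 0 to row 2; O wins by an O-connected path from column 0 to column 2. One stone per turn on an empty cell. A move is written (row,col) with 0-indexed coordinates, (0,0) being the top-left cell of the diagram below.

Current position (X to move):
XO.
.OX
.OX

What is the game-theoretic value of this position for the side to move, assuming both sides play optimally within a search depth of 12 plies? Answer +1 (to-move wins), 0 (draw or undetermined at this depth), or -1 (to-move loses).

ply 1, X at XO./.OX/.OX | (0,2)=+1→XOX/.OX/.OX*; (1,0)=+1→XO./XOX/.OX; (2,0)=+1→XO./.OX/XOX
ply 2: XOX/.OX/.OX is terminal -1 (O); from XO./.OX/.OX depth 12

value(XO./.OX/.OX, X) = +1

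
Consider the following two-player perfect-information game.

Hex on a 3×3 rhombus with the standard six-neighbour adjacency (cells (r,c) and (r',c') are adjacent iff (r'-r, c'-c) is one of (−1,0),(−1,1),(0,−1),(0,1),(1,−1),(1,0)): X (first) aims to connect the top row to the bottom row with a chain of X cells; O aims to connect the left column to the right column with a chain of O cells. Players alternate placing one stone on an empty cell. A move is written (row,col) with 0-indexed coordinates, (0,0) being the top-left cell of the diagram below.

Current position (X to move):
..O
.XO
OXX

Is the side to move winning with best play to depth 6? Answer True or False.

p1 X@[..O/.XO/OXX]: (0,0)[X.O/.XO/OXX]+1* (0,1)[.XO/.XO/OXX]+1 (1,0)[..O/XXO/OXX]+1
p2 O@[X.O/.XO/OXX]: (0,1)[XOO/.XO/OXX]-1* (1,0)[X.O/OXO/OXX]-1
p3 X@[XOO/.XO/OXX]: (1,0)[XOO/XXO/OXX]+1*
p4 O@[XOO/XXO/OXX] terminal -1; root [..O/.XO/OXX] d6

X winning at [..O/.XO/OXX]: True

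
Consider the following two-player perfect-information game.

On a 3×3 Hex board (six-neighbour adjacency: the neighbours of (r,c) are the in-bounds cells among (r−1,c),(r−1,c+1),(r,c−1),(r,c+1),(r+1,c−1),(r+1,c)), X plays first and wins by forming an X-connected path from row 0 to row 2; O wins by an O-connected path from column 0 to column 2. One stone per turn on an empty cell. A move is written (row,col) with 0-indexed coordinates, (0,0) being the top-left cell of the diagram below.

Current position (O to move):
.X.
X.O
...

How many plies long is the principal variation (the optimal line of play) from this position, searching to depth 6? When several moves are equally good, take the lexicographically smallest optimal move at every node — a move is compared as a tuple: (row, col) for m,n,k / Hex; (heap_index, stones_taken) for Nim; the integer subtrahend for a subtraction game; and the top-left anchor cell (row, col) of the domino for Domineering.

PV length from [.X./X.O/...]: 5 plies

p1 O@[.X./X.O/...]: (0,0)[OX./X.O/...]-1 (0,2)[.XO/X.O/...]-1 (1,1)[.X./XOO/...]-1 (2,0)[.X./X.O/O..]+1* (2,1)[.X./X.O/.O.]-1 (2,2)[.X./X.O/..O]-1
p2 X@[.X./X.O/O..]: (0,0)[XX./X.O/O..]-1* (0,2)[.XX/X.O/O..]-1 (1,1)[.X./XXO/O..]-1 (2,1)[.X./X.O/OX.]-1 (2,2)[.X./X.O/O.X]-1
p3 O@[XX./X.O/O..]: (0,2)[XXO/X.O/O..]+1* (1,1)[XX./XOO/O..]+1 (2,1)[XX./X.O/OO.]+1 (2,2)[XX./X.O/O.O]+1
p4 X@[XXO/X.O/O..]: (1,1)[XXO/XXO/O..]-1* (2,1)[XXO/X.O/OX.]-1 (2,2)[XXO/X.O/O.X]-1
p5 O@[XXO/XXO/O..]: (2,1)[XXO/XXO/OO.]+1* (2,2)[XXO/XXO/O.O]-1
p6 X@[XXO/XXO/OO.] terminal -1; root [.X./X.O/...] d6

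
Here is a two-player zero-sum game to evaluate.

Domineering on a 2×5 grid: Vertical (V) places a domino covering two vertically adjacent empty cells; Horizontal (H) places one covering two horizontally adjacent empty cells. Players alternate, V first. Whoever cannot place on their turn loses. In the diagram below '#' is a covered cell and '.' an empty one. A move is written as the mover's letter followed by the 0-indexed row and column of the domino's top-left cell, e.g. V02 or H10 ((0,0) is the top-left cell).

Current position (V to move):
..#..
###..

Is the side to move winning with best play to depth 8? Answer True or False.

V winning at [..#../###..]: True

ply 1, V at ..#../###.. | V03=+1→..##./####.*; V04=+1→..#.#/###.#
ply 2, H at ..##./####. | H00=-1→####./####.*
ply 3, V at ####./####. | V04=+1→#####/#####*
ply 4: #####/##### is terminal -1 (H); from ..#../###.. depth 8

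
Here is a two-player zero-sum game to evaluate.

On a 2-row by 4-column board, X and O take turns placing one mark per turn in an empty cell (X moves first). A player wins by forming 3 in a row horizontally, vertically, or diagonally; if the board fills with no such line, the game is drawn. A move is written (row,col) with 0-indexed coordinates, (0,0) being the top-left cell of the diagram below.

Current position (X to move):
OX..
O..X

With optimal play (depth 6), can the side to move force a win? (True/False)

[OX../O..X] X move#1: (0,2):+0/OXX./O..X*, (0,3):+0/OX.X/O..X, (1,1):+0/OX../OX.X, (1,2):+0/OX../O.XX
[OXX./O..X] O move#2: (0,3):+0/OXXO/O..X*, (1,1):-1/OXX./OO.X, (1,2):-1/OXX./O.OX
[OXXO/O..X] X move#3: (1,1):+0/OXXO/OX.X*, (1,2):+0/OXXO/O.XX
[OXXO/OX.X] O move#4: (1,2):+0/OXXO/OXOX*
[OXXO/OXOX] end (terminal +0, X#5); searched OX../O..X to 6

X winning at [OX../O..X]: False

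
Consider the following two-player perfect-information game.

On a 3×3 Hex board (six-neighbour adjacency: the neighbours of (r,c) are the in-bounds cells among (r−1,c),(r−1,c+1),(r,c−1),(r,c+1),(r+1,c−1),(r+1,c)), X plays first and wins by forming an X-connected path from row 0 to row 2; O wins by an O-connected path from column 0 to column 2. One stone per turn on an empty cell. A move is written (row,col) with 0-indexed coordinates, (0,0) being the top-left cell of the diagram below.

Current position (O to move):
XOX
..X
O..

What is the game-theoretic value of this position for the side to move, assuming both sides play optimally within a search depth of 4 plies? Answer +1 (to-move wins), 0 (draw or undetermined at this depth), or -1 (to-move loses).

value(XOX/..X/O.., O) = -1

[XOX/..X/O..] O move#1: (1,0):-1/XOX/O.X/O..*, (1,1):-1/XOX/.OX/O.., (2,1):-1/XOX/..X/OO., (2,2):-1/XOX/..X/O.O
[XOX/O.X/O..] X move#2: (1,1):+1/XOX/OXX/O..*, (2,1):+1/XOX/O.X/OX., (2,2):+1/XOX/O.X/O.X
[XOX/OXX/O..] O move#3: (2,1):-1/XOX/OXX/OO.*, (2,2):-1/XOX/OXX/O.O
[XOX/OXX/OO.] X move#4: (2,2):+1/XOX/OXX/OOX*
[XOX/OXX/OOX] end (terminal -1, O#5); searched XOX/..X/O.. to 4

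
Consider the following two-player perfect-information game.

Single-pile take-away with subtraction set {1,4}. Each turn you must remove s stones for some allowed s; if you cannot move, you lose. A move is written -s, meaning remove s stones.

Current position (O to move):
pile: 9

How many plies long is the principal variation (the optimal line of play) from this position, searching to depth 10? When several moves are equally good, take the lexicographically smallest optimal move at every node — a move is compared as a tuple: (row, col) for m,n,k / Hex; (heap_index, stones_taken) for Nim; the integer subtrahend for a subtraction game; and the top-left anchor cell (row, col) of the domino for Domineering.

p1 O@[9]: -1[8]-1 -4[5]+1*
p2 X@[5]: -1[4]-1* -4[1]-1
p3 O@[4]: -1[3]-1 -4[0]+1*
p4 X@[0] terminal -1; root [9] d10

PV length from [9]: 3 plies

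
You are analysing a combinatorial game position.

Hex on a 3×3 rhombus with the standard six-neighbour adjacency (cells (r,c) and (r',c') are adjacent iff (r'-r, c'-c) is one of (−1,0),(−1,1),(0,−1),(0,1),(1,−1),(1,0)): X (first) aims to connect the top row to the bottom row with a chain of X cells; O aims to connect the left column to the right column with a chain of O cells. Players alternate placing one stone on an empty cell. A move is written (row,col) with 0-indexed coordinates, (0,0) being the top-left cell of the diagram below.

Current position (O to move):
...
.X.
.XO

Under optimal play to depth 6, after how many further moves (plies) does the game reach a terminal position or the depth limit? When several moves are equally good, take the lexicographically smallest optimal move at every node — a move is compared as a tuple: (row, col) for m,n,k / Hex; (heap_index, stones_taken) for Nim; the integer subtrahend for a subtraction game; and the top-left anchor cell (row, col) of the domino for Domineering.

p1 O@[.../.X./.XO]: (0,0)[O../.X./.XO]-1* (0,1)[.O./.X./.XO]-1 (0,2)[..O/.X./.XO]-1 (1,0)[.../OX./.XO]-1 (1,2)[.../.XO/.XO]-1 (2,0)[.../.X./OXO]-1
p2 X@[O../.X./.XO]: (0,1)[OX./.X./.XO]+1* (0,2)[O.X/.X./.XO]+1 (1,0)[O../XX./.XO]+1 (1,2)[O../.XX/.XO]+1 (2,0)[O../.X./XXO]+1
p3 O@[OX./.X./.XO] terminal -1; root [.../.X./.XO] d6

PV length from [.../.X./.XO]: 2 plies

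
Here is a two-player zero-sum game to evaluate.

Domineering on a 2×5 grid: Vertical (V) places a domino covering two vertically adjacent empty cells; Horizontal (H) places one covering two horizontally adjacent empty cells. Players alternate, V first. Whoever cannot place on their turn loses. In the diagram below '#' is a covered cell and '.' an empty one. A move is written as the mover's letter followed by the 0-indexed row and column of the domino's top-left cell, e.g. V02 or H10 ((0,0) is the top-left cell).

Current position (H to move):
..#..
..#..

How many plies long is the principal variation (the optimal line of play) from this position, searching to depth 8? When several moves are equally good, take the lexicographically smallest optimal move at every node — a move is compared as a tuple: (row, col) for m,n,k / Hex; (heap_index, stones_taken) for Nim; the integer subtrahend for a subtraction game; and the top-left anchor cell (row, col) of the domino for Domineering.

[..#../..#..] H move#1: H00:-1/###../..#..*, H03:-1/..###/..#.., H10:-1/..#../###.., H13:-1/..#../..###
[###../..#..] V move#2: V03:+1/####./..##.*, V04:+1/###.#/..#.#
[####./..##.] H move#3: H10:-1/####./####.*
[####./####.] V move#4: V04:+1/#####/#####*
[#####/#####] end (terminal -1, H#5); searched ..#../..#.. to 8

PV length from [..#../..#..]: 4 plies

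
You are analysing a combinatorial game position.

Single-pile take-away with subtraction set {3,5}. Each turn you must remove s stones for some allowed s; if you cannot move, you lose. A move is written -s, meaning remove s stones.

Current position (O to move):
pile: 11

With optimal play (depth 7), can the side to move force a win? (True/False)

O winning at [11]: True

p1 O@[11]: -3[8]+1* -5[6]-1
p2 X@[8]: -3[5]-1* -5[3]-1
p3 O@[5]: -3[2]+1* -5[0]+1
p4 X@[2] terminal -1; root [11] d7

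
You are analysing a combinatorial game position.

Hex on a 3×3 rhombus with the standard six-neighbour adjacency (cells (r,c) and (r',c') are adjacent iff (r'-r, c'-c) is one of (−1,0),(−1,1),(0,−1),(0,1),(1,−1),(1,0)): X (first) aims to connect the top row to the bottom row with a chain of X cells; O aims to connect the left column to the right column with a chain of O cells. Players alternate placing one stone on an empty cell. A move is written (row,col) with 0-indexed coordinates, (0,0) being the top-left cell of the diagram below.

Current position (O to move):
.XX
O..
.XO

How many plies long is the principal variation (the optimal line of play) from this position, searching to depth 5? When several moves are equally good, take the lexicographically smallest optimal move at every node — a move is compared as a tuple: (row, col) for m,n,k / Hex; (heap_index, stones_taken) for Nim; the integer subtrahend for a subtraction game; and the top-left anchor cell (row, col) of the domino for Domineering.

[.XX/O../.XO] O move#1: (0,0):-1/OXX/O../.XO*, (1,1):-1/.XX/OO./.XO, (1,2):-1/.XX/O.O/.XO, (2,0):-1/.XX/O../OXO
[OXX/O../.XO] X move#2: (1,1):+1/OXX/OX./.XO*, (1,2):+1/OXX/O.X/.XO, (2,0):+1/OXX/O../XXO
[OXX/OX./.XO] end (terminal -1, O#3); searched .XX/O../.XO to 5

PV length from [.XX/O../.XO]: 2 plies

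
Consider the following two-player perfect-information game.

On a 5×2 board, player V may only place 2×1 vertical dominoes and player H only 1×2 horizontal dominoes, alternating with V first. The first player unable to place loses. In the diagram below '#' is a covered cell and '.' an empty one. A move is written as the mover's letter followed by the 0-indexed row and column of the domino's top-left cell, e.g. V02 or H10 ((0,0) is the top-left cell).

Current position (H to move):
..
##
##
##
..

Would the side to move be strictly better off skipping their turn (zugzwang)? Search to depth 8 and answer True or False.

ply 1, H at ../##/##/##/.. | H00=+1→##/##/##/##/..*; H40=+1→../##/##/##/##
ply 2: ##/##/##/##/.. is terminal -1 (V); from ../##/##/##/.. depth 8
suppose H passes — search the same position with V to move:
pass> ply 1: ../##/##/##/.. is terminal -1 (V); from ../##/##/##/.. depth 8
for H: play +1, pass +1

zugzwang(../##/##/##/.., H) = False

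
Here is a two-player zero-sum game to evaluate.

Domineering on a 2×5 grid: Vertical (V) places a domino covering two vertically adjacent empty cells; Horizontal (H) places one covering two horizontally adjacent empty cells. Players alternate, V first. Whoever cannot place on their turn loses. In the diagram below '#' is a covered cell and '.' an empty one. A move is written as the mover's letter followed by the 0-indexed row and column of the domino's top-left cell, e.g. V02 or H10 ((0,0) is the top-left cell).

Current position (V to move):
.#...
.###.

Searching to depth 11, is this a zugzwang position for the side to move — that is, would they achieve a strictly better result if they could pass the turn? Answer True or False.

p1 V@[.#.../.###.]: V00[##.../####.]-1 V04[.#..#/.####]+1*
p2 H@[.#..#/.####]: H02[.####/.####]-1*
p3 V@[.####/.####]: V00[#####/#####]+1*
p4 H@[#####/#####] terminal -1; root [.#.../.###.] d11
suppose V passes — search the same position with H to move:
pass> p1 H@[.#.../.###.]: H02[.###./.###.]-1* H03[.#.##/.###.]-1
pass> p2 V@[.###./.###.]: V00[####./####.]+1* V04[.####/.####]+1
pass> p3 H@[####./####.] terminal -1; root [.#.../.###.] d11
for V: play +1, pass +1

zugzwang(.#.../.###., V) = False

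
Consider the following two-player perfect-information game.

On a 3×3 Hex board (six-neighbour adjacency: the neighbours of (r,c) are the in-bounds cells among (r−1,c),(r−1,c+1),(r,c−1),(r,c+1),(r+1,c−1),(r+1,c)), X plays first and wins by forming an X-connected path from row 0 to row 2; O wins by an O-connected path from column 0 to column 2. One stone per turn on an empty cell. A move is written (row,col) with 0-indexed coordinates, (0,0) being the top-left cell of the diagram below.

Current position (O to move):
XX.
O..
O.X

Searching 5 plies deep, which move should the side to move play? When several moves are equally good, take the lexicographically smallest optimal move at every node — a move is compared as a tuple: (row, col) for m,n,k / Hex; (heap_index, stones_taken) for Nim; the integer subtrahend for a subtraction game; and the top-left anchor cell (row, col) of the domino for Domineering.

ply 1, O at XX./O../O.X | (0,2)=-1→XXO/O../O.X; (1,1)=+1→XX./OO./O.X*; (1,2)=+1→XX./O.O/O.X; (2,1)=-1→XX./O../OOX
ply 2, X at XX./OO./O.X | (0,2)=-1→XXX/OO./O.X*; (1,2)=-1→XX./OOX/O.X; (2,1)=-1→XX./OO./OXX
ply 3, O at XXX/OO./O.X | (1,2)=+1→XXX/OOO/O.X*; (2,1)=-1→XXX/OO./OOX
ply 4: XXX/OOO/O.X is terminal -1 (X); from XX./O../O.X depth 5

O's best at [XX./O../O.X]: (1,1)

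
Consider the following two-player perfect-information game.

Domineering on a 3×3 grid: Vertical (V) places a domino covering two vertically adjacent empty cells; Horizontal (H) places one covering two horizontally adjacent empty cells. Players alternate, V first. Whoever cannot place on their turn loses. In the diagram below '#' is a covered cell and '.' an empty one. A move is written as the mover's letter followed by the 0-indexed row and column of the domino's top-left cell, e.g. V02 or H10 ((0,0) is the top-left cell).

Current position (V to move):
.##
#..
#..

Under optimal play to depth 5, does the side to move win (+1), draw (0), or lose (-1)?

value(.##/#../#.., V) = +1

ply 1, V at .##/#../#.. | V11=+1→.##/##./##.*; V12=+1→.##/#.#/#.#
ply 2: .##/##./##. is terminal -1 (H); from .##/#../#.. depth 5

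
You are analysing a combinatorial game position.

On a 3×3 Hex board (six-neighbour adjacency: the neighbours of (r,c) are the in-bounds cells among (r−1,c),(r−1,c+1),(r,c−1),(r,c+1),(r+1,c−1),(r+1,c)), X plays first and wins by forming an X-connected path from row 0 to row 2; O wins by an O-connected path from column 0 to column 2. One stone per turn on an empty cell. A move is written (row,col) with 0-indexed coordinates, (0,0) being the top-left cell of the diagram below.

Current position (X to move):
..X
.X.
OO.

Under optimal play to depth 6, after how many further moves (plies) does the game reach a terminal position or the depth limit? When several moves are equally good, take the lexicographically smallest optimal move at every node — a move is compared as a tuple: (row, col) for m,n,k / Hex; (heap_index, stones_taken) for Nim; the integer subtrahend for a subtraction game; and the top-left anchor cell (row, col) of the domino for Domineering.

PV length from [..X/.X./OO.]: 4 plies

p1 X@[..X/.X./OO.]: (0,0)[X.X/.X./OO.]-1* (0,1)[.XX/.X./OO.]-1 (1,0)[..X/XX./OO.]-1 (1,2)[..X/.XX/OO.]-1 (2,2)[..X/.X./OOX]-1
p2 O@[X.X/.X./OO.]: (0,1)[XOX/.X./OO.]+1* (1,0)[X.X/OX./OO.]+1 (1,2)[X.X/.XO/OO.]+1 (2,2)[X.X/.X./OOO]+1
p3 X@[XOX/.X./OO.]: (1,0)[XOX/XX./OO.]-1* (1,2)[XOX/.XX/OO.]-1 (2,2)[XOX/.X./OOX]-1
p4 O@[XOX/XX./OO.]: (1,2)[XOX/XXO/OO.]+1* (2,2)[XOX/XX./OOO]+1
p5 X@[XOX/XXO/OO.] terminal -1; root [..X/.X./OO.] d6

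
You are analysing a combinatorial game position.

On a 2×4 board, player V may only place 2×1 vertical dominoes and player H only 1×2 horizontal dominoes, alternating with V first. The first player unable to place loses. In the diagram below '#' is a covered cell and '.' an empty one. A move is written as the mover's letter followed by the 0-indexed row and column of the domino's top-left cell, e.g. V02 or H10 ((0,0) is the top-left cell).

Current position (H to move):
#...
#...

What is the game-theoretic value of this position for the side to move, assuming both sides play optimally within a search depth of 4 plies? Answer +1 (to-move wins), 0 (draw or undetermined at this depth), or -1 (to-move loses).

[#.../#...] H move#1: H01:+1/###./#...*, H02:+1/#.##/#..., H11:+1/#.../###., H12:+1/#.../#.##
[###./#...] V move#2: V03:-1/####/#..#*
[####/#..#] H move#3: H11:+1/####/####*
[####/####] end (terminal -1, V#4); searched #.../#... to 4

value(#.../#..., H) = +1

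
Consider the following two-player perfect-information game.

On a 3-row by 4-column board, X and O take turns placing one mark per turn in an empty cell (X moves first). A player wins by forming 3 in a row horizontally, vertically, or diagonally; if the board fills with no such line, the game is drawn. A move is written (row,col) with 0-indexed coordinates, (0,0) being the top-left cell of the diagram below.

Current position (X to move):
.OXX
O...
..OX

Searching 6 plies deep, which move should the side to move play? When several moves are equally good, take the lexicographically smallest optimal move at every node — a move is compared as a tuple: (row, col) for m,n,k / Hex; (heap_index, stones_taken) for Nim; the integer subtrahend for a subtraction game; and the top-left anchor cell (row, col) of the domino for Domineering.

X's best at [.OXX/O.../..OX]: (1,1)

ply 1, X at .OXX/O.../..OX | (0,0)=+0→XOXX/O.../..OX; (1,1)=+1→.OXX/OX../..OX*; (1,2)=+1→.OXX/O.X./..OX; (1,3)=+1→.OXX/O..X/..OX; (2,0)=+1→.OXX/O.../X.OX; (2,1)=+1→.OXX/O.../.XOX
ply 2, O at .OXX/OX../..OX | (0,0)=-1→OOXX/OX../..OX*; (1,2)=-1→.OXX/OXO./..OX; (1,3)=-1→.OXX/OX.O/..OX; (2,0)=-1→.OXX/OX../O.OX; (2,1)=-1→.OXX/OX../.OOX
ply 3, X at OOXX/OX../..OX | (1,2)=-1→OOXX/OXX./..OX; (1,3)=+1→OOXX/OX.X/..OX*; (2,0)=+1→OOXX/OX../X.OX; (2,1)=-1→OOXX/OX../.XOX
ply 4: OOXX/OX.X/..OX is terminal -1 (O); from .OXX/O.../..OX depth 6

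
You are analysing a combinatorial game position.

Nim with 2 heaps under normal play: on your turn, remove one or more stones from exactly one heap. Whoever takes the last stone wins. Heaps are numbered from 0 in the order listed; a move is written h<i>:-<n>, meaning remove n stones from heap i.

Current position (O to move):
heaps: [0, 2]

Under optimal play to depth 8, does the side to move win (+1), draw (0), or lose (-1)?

value((0,2), O) = +1

[(0,2)] O move#1: h1:-1:-1/(0,1), h1:-2:+1/(0,0)*
[(0,0)] end (terminal -1, X#2); searched (0,2) to 8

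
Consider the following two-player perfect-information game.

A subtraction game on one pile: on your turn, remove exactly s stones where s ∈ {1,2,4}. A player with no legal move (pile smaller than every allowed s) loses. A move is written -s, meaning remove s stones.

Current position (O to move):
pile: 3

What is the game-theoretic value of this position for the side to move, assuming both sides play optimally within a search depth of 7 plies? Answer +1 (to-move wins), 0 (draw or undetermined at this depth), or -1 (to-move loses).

value(3, O) = -1

[3] O move#1: -1:-1/2*, -2:-1/1
[2] X move#2: -1:-1/1, -2:+1/0*
[0] end (terminal -1, O#3); searched 3 to 7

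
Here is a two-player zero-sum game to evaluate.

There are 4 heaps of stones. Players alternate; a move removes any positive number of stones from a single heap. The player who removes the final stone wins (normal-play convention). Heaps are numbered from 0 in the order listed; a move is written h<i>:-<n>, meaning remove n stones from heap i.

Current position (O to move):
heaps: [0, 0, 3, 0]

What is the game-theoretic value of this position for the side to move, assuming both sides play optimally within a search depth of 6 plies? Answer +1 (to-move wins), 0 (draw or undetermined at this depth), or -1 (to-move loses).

p1 O@[(0,0,3,0)]: h2:-1[(0,0,2,0)]-1 h2:-2[(0,0,1,0)]-1 h2:-3[(0,0,0,0)]+1*
p2 X@[(0,0,0,0)] terminal -1; root [(0,0,3,0)] d6

value((0,0,3,0), O) = +1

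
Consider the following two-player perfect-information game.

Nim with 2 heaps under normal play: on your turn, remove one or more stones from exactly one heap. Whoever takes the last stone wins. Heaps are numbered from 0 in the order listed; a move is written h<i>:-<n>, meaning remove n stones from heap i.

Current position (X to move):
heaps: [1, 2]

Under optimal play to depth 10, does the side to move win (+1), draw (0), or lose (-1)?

[(1,2)] X move#1: h0:-1:-1/(0,2), h1:-1:+1/(1,1)*, h1:-2:-1/(1,0)
[(1,1)] O move#2: h0:-1:-1/(0,1)*, h1:-1:-1/(1,0)
[(0,1)] X move#3: h1:-1:+1/(0,0)*
[(0,0)] end (terminal -1, O#4); searched (1,2) to 10

value((1,2), X) = +1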